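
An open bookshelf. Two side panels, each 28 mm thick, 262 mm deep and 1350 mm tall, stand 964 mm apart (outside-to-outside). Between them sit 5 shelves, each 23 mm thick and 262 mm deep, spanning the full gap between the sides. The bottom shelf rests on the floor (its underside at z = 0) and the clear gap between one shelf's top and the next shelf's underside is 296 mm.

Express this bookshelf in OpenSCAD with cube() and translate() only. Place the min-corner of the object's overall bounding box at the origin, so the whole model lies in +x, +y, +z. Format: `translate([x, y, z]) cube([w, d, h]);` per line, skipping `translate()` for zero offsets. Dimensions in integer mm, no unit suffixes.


cube([28, 262, 1350]);
translate([936, 0, 0]) cube([28, 262, 1350]);
translate([28, 0, 0]) cube([908, 262, 23]);
translate([28, 0, 319]) cube([908, 262, 23]);
translate([28, 0, 638]) cube([908, 262, 23]);
translate([28, 0, 957]) cube([908, 262, 23]);
translate([28, 0, 1276]) cube([908, 262, 23]);


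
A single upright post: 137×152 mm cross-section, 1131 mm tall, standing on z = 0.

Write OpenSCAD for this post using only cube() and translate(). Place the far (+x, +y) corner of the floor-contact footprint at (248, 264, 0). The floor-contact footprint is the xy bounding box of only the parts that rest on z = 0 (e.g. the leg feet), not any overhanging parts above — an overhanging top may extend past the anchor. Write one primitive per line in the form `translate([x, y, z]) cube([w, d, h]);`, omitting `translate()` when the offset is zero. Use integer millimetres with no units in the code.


translate([111, 112, 0]) cube([137, 152, 1131]);


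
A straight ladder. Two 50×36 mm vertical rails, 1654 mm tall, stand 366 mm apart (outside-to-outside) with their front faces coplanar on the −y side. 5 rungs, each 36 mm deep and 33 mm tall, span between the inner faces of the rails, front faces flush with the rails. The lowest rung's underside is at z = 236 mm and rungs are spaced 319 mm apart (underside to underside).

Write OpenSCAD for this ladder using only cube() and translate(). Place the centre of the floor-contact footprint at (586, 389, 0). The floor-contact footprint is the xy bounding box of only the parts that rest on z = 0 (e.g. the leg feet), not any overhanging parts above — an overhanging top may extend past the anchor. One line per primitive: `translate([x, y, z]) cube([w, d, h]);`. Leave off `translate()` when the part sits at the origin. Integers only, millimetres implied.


// rung span = 366 - 2*50 = 266
// rung[k] z = 236 + k*319
translate([403, 371, 0]) cube([50, 36, 1654]);
translate([719, 371, 0]) cube([50, 36, 1654]);
translate([453, 371, 236]) cube([266, 36, 33]);
translate([453, 371, 555]) cube([266, 36, 33]);
translate([453, 371, 874]) cube([266, 36, 33]);
translate([453, 371, 1193]) cube([266, 36, 33]);
translate([453, 371, 1512]) cube([266, 36, 33]);


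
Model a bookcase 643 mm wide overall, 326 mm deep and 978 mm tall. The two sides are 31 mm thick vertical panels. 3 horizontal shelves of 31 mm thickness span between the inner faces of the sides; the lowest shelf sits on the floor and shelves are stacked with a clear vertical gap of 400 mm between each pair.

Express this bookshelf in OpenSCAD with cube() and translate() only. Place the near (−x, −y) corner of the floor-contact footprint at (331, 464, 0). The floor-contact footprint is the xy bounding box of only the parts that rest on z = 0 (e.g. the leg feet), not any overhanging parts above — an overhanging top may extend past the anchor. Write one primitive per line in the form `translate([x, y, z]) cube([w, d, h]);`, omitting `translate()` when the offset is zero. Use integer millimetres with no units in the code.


translate([331, 464, 0]) cube([31, 326, 978]);
translate([943, 464, 0]) cube([31, 326, 978]);
translate([362, 464, 0]) cube([581, 326, 31]);
translate([362, 464, 431]) cube([581, 326, 31]);
translate([362, 464, 862]) cube([581, 326, 31]);


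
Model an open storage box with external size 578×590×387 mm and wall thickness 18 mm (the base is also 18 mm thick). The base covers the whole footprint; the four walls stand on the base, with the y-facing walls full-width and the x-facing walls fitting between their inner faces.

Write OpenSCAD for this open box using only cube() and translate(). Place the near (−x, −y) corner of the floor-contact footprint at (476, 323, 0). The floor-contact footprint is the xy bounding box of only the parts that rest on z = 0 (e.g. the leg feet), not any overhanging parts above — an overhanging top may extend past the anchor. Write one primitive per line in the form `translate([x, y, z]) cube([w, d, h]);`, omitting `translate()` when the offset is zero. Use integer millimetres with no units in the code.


translate([476, 323, 0]) cube([578, 590, 18]);
translate([476, 323, 18]) cube([578, 18, 369]);
translate([476, 895, 18]) cube([578, 18, 369]);
translate([476, 341, 18]) cube([18, 554, 369]);
translate([1036, 341, 18]) cube([18, 554, 369]);


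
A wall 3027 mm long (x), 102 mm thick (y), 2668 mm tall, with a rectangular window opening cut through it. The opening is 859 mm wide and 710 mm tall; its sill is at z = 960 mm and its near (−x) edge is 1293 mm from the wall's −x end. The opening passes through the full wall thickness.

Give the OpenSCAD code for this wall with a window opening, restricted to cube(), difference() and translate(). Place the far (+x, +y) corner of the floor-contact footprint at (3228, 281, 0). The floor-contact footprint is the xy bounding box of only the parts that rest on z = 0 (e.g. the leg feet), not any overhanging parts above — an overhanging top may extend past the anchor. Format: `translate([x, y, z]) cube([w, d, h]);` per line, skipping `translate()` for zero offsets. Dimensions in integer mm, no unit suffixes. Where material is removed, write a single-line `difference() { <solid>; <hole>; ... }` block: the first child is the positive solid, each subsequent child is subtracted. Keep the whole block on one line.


difference() { translate([201, 179, 0]) cube([3027, 102, 2668]); translate([1494, 179, 960]) cube([859, 102, 710]); }


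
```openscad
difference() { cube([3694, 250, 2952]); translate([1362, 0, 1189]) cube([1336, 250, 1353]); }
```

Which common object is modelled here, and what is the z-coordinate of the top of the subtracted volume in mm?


A wall with a window opening. The window head height is 2542 mm.

A wall with a rectangular opening subtracted — a window. Sill at z = 1189, opening 1353 mm tall, so the head is at 1189 + 1353 = 2542 mm.


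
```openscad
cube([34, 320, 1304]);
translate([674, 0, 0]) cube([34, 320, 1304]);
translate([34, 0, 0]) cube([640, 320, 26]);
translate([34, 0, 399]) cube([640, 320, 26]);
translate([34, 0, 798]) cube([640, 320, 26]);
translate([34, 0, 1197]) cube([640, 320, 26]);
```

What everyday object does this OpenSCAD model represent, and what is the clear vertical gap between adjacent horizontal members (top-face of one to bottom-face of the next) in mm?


A bookshelf. The clear shelf gap is 373 mm.

Two tall side panels with 4 horizontal boards between them — a bookshelf. The first two shelf undersides are at z = 0 and z = 399; with shelf thickness 26, the clear gap is 399 − 0 − 26 = 373 mm.


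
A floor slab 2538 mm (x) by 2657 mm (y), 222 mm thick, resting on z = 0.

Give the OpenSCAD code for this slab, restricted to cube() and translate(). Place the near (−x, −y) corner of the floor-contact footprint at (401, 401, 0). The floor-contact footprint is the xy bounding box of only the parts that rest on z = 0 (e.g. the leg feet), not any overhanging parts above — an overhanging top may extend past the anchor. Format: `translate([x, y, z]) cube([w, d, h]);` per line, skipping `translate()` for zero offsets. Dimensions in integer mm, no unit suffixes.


translate([401, 401, 0]) cube([2538, 2657, 222]);


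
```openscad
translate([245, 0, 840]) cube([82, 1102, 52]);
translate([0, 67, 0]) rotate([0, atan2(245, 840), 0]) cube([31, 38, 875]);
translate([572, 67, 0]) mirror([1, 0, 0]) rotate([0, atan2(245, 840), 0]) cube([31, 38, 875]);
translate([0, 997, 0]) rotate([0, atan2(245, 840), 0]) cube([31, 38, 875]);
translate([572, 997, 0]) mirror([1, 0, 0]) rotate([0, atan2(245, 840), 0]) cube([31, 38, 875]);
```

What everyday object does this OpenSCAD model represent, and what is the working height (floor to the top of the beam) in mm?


A sawhorse. The overall height is 892 mm.

A beam across two mirrored pairs of raked legs — a sawhorse. The beam's underside is at z = 840 (matching the legs' vertical rise in atan2(245, 840)) and the beam is 52 mm tall, so its top is at 840 + 52 = 892 mm. The raked legs top out at the beam's underside, so that is the highest point.


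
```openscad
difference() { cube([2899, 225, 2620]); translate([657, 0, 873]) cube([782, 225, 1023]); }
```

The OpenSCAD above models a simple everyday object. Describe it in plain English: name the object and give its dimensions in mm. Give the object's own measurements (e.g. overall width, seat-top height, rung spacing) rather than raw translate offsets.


A wall 2899 mm long (x), 225 mm thick (y), 2620 mm tall, with a rectangular window opening cut through it. The opening is 782 mm wide and 1023 mm tall; its sill is at z = 873 mm and its near (−x) edge is 657 mm from the wall's −x end. The opening passes through the full wall thickness.


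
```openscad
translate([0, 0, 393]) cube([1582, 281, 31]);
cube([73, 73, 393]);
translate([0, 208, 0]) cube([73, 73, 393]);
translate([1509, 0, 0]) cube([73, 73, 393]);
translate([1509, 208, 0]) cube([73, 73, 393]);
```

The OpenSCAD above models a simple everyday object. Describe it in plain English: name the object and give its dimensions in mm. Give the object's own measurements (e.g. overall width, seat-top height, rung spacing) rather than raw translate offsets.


A long wooden bench with a 1582 mm (x) × 281 mm (y) seat, 31 mm thick, its top surface 424 mm above the floor. Four 73 mm square legs at the seat corners, flush with the edges, run from z = 0 to the seat underside.


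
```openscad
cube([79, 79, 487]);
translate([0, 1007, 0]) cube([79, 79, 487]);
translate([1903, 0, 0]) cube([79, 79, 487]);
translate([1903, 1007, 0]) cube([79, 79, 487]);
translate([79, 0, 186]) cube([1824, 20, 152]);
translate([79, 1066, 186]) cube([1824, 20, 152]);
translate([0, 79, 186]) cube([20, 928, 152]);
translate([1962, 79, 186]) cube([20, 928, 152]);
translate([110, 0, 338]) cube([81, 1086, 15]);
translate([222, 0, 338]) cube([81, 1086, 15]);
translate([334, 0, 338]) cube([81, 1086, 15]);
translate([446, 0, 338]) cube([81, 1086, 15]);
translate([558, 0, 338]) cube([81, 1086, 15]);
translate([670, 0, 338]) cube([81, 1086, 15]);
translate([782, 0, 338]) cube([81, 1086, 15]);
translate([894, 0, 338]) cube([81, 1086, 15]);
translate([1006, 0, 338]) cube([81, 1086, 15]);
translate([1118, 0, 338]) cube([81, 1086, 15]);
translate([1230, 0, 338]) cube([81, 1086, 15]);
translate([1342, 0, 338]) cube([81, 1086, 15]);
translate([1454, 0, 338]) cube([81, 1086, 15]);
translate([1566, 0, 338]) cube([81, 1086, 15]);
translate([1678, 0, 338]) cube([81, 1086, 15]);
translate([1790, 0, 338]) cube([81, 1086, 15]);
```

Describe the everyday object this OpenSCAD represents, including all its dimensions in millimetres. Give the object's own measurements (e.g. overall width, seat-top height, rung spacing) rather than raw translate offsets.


A bed frame 1982 mm long (x) by 1086 mm wide (y). Four 79×79 mm corner posts, 487 mm tall, at the corners of the footprint. Four rails of 20 mm thickness and 152 mm height run between adjacent posts with their undersides at z = 186 mm, their outer faces flush with the outside of the frame (the two x-running rails run between the posts' inner faces; the two y-running rails run between the posts' inner faces). 16 slats, each 81 mm wide (x) and 15 mm thick, lie across the top of the two x-running rails, running the full 1086 mm width of the frame in y; along x they sit between the end posts with a 31 mm gap after the −x posts and between neighbouring slats, leaving 32 mm before the +x posts.


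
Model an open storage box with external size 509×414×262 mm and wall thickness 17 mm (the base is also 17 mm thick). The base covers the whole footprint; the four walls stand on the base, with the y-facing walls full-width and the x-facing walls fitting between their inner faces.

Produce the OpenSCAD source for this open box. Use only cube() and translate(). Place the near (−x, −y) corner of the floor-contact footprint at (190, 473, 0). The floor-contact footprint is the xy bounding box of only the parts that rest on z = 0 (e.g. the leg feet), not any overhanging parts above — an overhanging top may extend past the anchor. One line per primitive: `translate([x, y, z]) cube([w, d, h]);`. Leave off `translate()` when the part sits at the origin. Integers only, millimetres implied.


translate([190, 473, 0]) cube([509, 414, 17]);
translate([190, 473, 17]) cube([509, 17, 245]);
translate([190, 870, 17]) cube([509, 17, 245]);
translate([190, 490, 17]) cube([17, 380, 245]);
translate([682, 490, 17]) cube([17, 380, 245]);


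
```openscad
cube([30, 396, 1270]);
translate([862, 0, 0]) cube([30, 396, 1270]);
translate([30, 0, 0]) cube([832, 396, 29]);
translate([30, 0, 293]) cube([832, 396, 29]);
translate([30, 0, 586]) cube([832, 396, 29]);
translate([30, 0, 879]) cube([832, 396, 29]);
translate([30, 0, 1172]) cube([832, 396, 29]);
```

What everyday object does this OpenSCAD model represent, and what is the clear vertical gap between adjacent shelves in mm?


A bookshelf. The clear shelf gap is 264 mm.

Two tall side panels with 5 horizontal boards between them — a bookshelf. The first two shelf undersides are at z = 0 and z = 293; with shelf thickness 29, the clear gap is 293 − 0 − 29 = 264 mm.


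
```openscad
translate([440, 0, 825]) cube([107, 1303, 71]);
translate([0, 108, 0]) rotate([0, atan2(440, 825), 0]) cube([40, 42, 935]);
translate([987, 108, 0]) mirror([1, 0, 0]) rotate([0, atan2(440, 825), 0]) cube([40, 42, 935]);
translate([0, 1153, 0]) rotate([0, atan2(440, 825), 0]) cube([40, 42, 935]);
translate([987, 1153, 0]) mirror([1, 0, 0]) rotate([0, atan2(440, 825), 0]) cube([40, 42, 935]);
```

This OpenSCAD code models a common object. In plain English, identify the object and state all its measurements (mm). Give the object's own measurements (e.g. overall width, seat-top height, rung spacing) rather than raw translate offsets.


A sawhorse. A 107×1303×71 mm beam (x, y, z) sits on two A-frame leg pairs. Each pair is two raked legs of 40×42 mm section (42 mm along y) splaying symmetrically in x. Each leg rises 825 mm vertically over 440 mm of horizontal reach and is 935 mm long along its own axis. Every leg's outer bottom edge rests on the floor and its outer top edge meets a bottom edge of the beam — the left legs (tilting toward +x) meet the beam's −x bottom edge, the right legs (their mirror images, tilting toward −x) meet its +x bottom edge — so the leg tops tuck under the beam, the beam's underside is 825 mm above the floor, and the feet are 987 mm apart outside-to-outside with the beam centred between them. The two leg pairs are set in 108 mm from either end of the beam.


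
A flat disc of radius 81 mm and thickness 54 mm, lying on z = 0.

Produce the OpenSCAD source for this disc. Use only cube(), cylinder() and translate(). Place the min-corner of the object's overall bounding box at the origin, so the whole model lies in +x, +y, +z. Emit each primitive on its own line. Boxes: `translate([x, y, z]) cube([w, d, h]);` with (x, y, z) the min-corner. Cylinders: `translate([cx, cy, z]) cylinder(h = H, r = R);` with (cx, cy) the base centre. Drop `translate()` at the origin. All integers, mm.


translate([81, 81, 0]) cylinder(h = 54, r = 81);


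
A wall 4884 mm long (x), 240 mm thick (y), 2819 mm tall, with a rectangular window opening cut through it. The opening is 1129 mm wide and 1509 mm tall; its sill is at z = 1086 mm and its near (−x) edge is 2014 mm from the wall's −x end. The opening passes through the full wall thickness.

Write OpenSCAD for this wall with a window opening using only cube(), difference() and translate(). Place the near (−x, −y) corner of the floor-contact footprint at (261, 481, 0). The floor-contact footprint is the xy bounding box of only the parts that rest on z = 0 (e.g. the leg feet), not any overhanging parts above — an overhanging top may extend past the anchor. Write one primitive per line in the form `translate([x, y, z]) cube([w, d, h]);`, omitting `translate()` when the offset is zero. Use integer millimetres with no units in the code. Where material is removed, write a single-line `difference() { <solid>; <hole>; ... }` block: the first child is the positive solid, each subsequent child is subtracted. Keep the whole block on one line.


difference() { translate([261, 481, 0]) cube([4884, 240, 2819]); translate([2275, 481, 1086]) cube([1129, 240, 1509]); }


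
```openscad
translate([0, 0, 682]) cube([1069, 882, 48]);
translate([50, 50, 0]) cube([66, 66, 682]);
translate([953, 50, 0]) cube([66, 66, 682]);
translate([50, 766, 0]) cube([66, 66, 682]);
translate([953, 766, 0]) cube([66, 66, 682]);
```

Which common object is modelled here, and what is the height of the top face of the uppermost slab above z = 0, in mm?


A table. The table height is 730 mm.

A 1069×882×48 slab sits at z = 682 on four 66 mm square posts — a table. The top surface is at 682 + 48 = 730 mm.


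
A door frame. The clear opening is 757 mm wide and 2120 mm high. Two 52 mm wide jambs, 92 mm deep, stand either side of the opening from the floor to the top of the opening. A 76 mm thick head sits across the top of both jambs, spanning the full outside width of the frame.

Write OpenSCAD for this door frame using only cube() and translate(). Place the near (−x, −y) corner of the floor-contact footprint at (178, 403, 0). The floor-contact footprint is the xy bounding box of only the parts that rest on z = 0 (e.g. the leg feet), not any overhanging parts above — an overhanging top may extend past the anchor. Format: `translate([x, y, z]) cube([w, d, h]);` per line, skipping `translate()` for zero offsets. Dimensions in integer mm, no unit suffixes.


translate([178, 403, 0]) cube([52, 92, 2120]);
translate([987, 403, 0]) cube([52, 92, 2120]);
translate([178, 403, 2120]) cube([861, 92, 76]);


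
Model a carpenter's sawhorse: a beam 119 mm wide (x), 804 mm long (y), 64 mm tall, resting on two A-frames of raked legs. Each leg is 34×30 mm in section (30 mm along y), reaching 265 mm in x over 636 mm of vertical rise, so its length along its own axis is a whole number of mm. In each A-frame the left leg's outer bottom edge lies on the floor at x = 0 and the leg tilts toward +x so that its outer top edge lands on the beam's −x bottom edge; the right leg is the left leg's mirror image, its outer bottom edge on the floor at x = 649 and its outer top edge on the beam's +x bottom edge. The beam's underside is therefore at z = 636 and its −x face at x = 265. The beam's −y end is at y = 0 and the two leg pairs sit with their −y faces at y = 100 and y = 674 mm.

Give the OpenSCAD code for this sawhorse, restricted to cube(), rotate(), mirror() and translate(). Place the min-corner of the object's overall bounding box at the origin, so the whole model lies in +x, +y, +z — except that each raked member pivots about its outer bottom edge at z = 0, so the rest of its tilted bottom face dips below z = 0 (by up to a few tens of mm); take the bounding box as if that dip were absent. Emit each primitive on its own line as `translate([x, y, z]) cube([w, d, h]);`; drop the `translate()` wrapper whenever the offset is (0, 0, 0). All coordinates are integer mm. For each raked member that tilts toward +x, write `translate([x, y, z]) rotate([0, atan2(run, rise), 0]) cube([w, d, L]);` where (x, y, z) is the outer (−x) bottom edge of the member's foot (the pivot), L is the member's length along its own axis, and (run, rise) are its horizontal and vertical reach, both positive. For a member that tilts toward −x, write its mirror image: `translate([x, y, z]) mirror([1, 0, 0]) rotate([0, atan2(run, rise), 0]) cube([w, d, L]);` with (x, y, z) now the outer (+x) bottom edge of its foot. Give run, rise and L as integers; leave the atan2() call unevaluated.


translate([265, 0, 636]) cube([119, 804, 64]);
translate([0, 100, 0]) rotate([0, atan2(265, 636), 0]) cube([34, 30, 689]);
translate([649, 100, 0]) mirror([1, 0, 0]) rotate([0, atan2(265, 636), 0]) cube([34, 30, 689]);
translate([0, 674, 0]) rotate([0, atan2(265, 636), 0]) cube([34, 30, 689]);
translate([649, 674, 0]) mirror([1, 0, 0]) rotate([0, atan2(265, 636), 0]) cube([34, 30, 689]);


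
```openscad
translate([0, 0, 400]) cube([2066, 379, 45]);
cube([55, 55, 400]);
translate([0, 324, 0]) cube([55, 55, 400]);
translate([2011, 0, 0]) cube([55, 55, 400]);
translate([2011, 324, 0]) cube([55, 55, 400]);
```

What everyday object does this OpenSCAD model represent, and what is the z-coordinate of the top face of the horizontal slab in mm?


A bench. The seat-top height is 445 mm.

A long slab on four corner posts — a bench. The slab sits at z = 400 with thickness 45, so the top is 400 + 45 = 445 mm.


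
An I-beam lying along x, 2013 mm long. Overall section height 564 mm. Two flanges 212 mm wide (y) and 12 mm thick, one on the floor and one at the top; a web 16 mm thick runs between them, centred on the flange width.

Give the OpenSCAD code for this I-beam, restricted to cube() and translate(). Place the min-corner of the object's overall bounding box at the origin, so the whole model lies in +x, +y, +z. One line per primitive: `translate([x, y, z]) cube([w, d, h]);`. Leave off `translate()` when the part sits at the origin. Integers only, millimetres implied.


cube([2013, 212, 12]);
translate([0, 98, 12]) cube([2013, 16, 540]);
translate([0, 0, 552]) cube([2013, 212, 12]);


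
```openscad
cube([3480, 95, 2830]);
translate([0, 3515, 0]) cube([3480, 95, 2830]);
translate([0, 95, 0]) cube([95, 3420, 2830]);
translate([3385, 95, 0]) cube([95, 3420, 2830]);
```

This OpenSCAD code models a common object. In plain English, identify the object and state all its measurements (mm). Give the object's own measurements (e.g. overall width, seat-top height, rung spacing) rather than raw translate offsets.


The wall frame of a small rectangular building: four walls, each 2830 mm tall and 95 mm thick, enclosing a footprint 3480 mm (x) by 3610 mm (y) outside-to-outside, with no floor or roof. The front and back walls (the −y and +y sides) span the full width; the two side walls fit between them.


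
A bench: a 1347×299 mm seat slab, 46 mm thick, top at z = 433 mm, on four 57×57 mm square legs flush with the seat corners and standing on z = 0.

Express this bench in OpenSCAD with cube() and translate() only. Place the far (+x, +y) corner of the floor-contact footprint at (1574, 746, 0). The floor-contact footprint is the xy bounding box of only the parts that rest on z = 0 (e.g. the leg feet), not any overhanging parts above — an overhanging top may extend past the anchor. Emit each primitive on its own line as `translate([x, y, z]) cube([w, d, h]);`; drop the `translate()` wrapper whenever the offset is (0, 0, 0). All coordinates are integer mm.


// leg_h = 433 − 46 = 387
translate([227, 447, 387]) cube([1347, 299, 46]);
translate([227, 447, 0]) cube([57, 57, 387]);
translate([227, 689, 0]) cube([57, 57, 387]);
translate([1517, 447, 0]) cube([57, 57, 387]);
translate([1517, 689, 0]) cube([57, 57, 387]);


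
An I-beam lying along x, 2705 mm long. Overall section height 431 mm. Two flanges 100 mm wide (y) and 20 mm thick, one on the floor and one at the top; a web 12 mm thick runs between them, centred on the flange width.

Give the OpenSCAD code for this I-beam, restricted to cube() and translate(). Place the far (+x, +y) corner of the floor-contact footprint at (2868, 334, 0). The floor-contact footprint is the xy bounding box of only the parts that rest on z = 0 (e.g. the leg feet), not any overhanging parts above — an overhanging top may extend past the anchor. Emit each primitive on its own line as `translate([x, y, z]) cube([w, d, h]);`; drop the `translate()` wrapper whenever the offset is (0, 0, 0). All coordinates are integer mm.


translate([163, 234, 0]) cube([2705, 100, 20]);
translate([163, 278, 20]) cube([2705, 12, 391]);
translate([163, 234, 411]) cube([2705, 100, 20]);


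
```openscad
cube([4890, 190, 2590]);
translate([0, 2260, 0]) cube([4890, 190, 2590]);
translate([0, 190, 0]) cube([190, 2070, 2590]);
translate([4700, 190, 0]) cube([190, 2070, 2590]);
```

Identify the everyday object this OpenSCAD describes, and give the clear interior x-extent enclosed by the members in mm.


A house (or room) frame. The interior width is 4510 mm.

Four 2590 mm walls enclosing a rectangle with no floor or roof — a room or house frame. Outside width is 4890 mm and wall thickness is 190 mm, so the interior width is 4890 − 2 × 190 = 4510 mm.


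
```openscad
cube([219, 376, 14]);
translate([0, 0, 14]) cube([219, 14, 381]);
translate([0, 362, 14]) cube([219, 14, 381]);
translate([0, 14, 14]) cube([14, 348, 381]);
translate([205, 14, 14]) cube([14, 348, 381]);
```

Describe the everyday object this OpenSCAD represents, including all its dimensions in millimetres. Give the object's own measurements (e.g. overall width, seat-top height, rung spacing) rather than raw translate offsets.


An open-topped rectangular box: outside dimensions 219×376×395 mm, with a uniform wall and base thickness of 14 mm. The base is a full 219×376 slab on the floor; four walls sit on top of the base. The front and back walls (the −y and +y sides) span the full width; the two side walls fit between them.


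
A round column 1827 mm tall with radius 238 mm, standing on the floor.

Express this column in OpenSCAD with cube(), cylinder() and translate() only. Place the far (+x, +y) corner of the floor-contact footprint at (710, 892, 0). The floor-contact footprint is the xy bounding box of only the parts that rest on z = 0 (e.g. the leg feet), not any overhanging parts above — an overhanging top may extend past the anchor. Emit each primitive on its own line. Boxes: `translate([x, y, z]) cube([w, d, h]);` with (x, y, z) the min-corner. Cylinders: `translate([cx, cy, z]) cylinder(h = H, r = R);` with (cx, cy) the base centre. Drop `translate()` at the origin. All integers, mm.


translate([472, 654, 0]) cylinder(h = 1827, r = 238);


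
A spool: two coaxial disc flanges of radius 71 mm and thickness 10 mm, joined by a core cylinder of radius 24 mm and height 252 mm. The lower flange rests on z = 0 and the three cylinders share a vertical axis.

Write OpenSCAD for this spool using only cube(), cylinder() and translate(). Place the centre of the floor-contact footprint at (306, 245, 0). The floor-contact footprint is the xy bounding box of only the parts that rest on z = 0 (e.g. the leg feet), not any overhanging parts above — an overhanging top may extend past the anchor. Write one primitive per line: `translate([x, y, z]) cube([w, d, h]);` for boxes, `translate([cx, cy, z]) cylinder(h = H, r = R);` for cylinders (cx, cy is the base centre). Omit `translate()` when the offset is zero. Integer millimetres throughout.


translate([306, 245, 0]) cylinder(h = 10, r = 71);
translate([306, 245, 10]) cylinder(h = 252, r = 24);
translate([306, 245, 262]) cylinder(h = 10, r = 71);


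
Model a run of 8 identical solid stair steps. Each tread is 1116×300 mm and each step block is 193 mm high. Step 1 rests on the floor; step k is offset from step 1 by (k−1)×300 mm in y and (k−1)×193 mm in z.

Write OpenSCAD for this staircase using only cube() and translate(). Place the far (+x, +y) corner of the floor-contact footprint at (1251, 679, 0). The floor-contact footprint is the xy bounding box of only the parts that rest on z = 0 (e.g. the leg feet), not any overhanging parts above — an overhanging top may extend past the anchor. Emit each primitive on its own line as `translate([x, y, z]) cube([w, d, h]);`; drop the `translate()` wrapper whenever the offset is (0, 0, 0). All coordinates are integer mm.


translate([135, 379, 0]) cube([1116, 300, 193]);
translate([135, 679, 193]) cube([1116, 300, 193]);
translate([135, 979, 386]) cube([1116, 300, 193]);
translate([135, 1279, 579]) cube([1116, 300, 193]);
translate([135, 1579, 772]) cube([1116, 300, 193]);
translate([135, 1879, 965]) cube([1116, 300, 193]);
translate([135, 2179, 1158]) cube([1116, 300, 193]);
translate([135, 2479, 1351]) cube([1116, 300, 193]);


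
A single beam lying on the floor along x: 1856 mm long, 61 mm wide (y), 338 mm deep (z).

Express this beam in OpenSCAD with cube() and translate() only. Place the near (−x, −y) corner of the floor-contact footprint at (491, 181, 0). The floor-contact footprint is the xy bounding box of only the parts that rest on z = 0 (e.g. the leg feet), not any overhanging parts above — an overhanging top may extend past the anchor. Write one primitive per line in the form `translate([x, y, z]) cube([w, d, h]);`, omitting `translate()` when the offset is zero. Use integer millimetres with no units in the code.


translate([491, 181, 0]) cube([1856, 61, 338]);


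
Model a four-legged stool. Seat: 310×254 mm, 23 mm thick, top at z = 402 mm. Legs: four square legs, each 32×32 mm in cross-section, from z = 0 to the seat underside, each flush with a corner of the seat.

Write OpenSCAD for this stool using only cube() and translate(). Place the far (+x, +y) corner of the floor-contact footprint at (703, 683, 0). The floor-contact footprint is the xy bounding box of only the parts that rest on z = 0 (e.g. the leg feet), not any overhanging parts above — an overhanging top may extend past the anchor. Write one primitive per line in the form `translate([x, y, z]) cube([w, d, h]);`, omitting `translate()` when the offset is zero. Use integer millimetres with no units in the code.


// leg_h = 402 - 23 = 379
translate([393, 429, 379]) cube([310, 254, 23]);
translate([393, 429, 0]) cube([32, 32, 379]);
translate([671, 429, 0]) cube([32, 32, 379]);
translate([393, 651, 0]) cube([32, 32, 379]);
translate([671, 651, 0]) cube([32, 32, 379]);


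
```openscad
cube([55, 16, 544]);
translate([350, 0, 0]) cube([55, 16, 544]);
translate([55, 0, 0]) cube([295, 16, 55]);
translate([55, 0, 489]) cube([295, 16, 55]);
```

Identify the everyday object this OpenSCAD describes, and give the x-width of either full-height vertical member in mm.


A picture frame. The border width is 55 mm.

Four thin pieces enclosing a rectangular opening — a picture frame. The two full-height stiles are 544 mm tall; the top rail sits at z = 489 and is 55 mm tall, so the border above the opening is 544 − 489 = 55 mm, matching the stile x-width.


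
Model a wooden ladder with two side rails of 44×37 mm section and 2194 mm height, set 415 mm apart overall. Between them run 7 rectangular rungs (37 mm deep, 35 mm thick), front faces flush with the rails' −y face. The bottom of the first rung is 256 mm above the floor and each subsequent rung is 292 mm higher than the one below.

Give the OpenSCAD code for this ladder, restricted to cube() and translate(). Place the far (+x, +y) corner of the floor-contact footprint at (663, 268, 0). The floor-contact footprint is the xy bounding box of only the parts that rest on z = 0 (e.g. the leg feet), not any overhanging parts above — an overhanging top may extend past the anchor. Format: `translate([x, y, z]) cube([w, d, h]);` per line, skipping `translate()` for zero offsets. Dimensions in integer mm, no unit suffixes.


translate([248, 231, 0]) cube([44, 37, 2194]);
translate([619, 231, 0]) cube([44, 37, 2194]);
translate([292, 231, 256]) cube([327, 37, 35]);
translate([292, 231, 548]) cube([327, 37, 35]);
translate([292, 231, 840]) cube([327, 37, 35]);
translate([292, 231, 1132]) cube([327, 37, 35]);
translate([292, 231, 1424]) cube([327, 37, 35]);
translate([292, 231, 1716]) cube([327, 37, 35]);
translate([292, 231, 2008]) cube([327, 37, 35]);


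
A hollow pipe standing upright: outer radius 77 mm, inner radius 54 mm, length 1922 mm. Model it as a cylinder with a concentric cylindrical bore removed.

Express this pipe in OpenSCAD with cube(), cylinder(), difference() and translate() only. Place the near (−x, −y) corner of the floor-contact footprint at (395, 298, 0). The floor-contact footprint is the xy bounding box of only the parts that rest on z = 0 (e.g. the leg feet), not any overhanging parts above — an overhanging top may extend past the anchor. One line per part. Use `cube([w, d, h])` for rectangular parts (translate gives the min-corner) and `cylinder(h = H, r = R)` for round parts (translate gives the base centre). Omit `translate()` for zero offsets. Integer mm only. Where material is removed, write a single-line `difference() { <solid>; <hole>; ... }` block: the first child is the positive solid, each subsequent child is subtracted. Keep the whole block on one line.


difference() { translate([472, 375, 0]) cylinder(h = 1922, r = 77); translate([472, 375, 0]) cylinder(h = 1922, r = 54); }


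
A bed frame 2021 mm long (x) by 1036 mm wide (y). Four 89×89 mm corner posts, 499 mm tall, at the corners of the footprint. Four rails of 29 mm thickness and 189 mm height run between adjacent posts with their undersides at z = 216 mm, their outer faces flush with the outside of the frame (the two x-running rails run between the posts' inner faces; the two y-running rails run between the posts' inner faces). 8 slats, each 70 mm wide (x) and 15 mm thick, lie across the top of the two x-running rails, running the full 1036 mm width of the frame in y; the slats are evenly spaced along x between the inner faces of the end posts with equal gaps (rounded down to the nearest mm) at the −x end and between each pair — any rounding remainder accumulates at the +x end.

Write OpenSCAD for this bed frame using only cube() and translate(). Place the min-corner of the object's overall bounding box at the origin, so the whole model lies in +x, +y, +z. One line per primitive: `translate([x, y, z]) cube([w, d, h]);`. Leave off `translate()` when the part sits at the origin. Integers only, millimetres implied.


cube([89, 89, 499]);
translate([0, 947, 0]) cube([89, 89, 499]);
translate([1932, 0, 0]) cube([89, 89, 499]);
translate([1932, 947, 0]) cube([89, 89, 499]);
translate([89, 0, 216]) cube([1843, 29, 189]);
translate([89, 1007, 216]) cube([1843, 29, 189]);
translate([0, 89, 216]) cube([29, 858, 189]);
translate([1992, 89, 216]) cube([29, 858, 189]);
translate([231, 0, 405]) cube([70, 1036, 15]);
translate([443, 0, 405]) cube([70, 1036, 15]);
translate([655, 0, 405]) cube([70, 1036, 15]);
translate([867, 0, 405]) cube([70, 1036, 15]);
translate([1079, 0, 405]) cube([70, 1036, 15]);
translate([1291, 0, 405]) cube([70, 1036, 15]);
translate([1503, 0, 405]) cube([70, 1036, 15]);
translate([1715, 0, 405]) cube([70, 1036, 15]);


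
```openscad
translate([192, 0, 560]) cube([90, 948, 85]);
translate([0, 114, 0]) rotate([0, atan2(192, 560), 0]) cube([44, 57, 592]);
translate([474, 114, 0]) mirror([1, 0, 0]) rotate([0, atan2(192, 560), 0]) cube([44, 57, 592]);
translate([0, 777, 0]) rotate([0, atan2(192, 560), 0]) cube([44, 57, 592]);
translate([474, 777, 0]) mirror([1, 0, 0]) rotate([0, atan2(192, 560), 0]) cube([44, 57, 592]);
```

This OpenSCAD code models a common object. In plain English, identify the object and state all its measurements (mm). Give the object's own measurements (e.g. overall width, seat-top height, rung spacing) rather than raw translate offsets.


A sawhorse. A 90×948×85 mm beam (x, y, z) sits on two A-frame leg pairs. Each pair is two raked legs of 44×57 mm section (57 mm along y) splaying symmetrically in x. Each leg rises 560 mm vertically over 192 mm of horizontal reach and is 592 mm long along its own axis. Every leg's outer bottom edge rests on the floor and its outer top edge meets a bottom edge of the beam — the left legs (tilting toward +x) meet the beam's −x bottom edge, the right legs (their mirror images, tilting toward −x) meet its +x bottom edge — so the leg tops tuck under the beam, the beam's underside is 560 mm above the floor, and the feet are 474 mm apart outside-to-outside with the beam centred between them. The two leg pairs are set in 114 mm from either end of the beam.


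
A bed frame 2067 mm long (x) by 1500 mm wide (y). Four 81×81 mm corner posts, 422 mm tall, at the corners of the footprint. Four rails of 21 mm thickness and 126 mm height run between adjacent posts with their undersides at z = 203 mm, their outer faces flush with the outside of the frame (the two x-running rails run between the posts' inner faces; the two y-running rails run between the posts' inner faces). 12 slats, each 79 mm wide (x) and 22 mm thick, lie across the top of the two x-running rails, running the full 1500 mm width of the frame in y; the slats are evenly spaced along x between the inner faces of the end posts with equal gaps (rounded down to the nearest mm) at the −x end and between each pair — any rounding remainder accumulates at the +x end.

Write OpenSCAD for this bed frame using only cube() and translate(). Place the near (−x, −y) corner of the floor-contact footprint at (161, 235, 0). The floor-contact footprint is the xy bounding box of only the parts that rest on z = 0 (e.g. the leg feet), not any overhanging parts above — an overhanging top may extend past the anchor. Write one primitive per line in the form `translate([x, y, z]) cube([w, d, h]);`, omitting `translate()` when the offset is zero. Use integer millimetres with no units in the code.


translate([161, 235, 0]) cube([81, 81, 422]);
translate([161, 1654, 0]) cube([81, 81, 422]);
translate([2147, 235, 0]) cube([81, 81, 422]);
translate([2147, 1654, 0]) cube([81, 81, 422]);
translate([242, 235, 203]) cube([1905, 21, 126]);
translate([242, 1714, 203]) cube([1905, 21, 126]);
translate([161, 316, 203]) cube([21, 1338, 126]);
translate([2207, 316, 203]) cube([21, 1338, 126]);
translate([315, 235, 329]) cube([79, 1500, 22]);
translate([467, 235, 329]) cube([79, 1500, 22]);
translate([619, 235, 329]) cube([79, 1500, 22]);
translate([771, 235, 329]) cube([79, 1500, 22]);
translate([923, 235, 329]) cube([79, 1500, 22]);
translate([1075, 235, 329]) cube([79, 1500, 22]);
translate([1227, 235, 329]) cube([79, 1500, 22]);
translate([1379, 235, 329]) cube([79, 1500, 22]);
translate([1531, 235, 329]) cube([79, 1500, 22]);
translate([1683, 235, 329]) cube([79, 1500, 22]);
translate([1835, 235, 329]) cube([79, 1500, 22]);
translate([1987, 235, 329]) cube([79, 1500, 22]);


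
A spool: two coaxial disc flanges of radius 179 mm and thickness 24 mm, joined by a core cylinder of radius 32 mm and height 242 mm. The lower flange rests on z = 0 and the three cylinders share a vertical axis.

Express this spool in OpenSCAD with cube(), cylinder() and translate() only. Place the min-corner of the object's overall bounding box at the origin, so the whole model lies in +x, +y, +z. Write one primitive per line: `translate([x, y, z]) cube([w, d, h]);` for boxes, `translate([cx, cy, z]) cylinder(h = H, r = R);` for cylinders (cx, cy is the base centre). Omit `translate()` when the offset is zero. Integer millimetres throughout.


translate([179, 179, 0]) cylinder(h = 24, r = 179);
translate([179, 179, 24]) cylinder(h = 242, r = 32);
translate([179, 179, 266]) cylinder(h = 24, r = 179);


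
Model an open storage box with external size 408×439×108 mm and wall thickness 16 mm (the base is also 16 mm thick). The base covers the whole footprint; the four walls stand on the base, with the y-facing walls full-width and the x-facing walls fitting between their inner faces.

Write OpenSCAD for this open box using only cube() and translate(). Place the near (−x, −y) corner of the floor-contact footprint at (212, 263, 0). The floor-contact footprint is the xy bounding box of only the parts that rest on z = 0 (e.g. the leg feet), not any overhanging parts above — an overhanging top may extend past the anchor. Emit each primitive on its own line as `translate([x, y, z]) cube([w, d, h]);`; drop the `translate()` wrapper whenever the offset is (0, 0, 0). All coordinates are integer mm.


translate([212, 263, 0]) cube([408, 439, 16]);
translate([212, 263, 16]) cube([408, 16, 92]);
translate([212, 686, 16]) cube([408, 16, 92]);
translate([212, 279, 16]) cube([16, 407, 92]);
translate([604, 279, 16]) cube([16, 407, 92]);
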